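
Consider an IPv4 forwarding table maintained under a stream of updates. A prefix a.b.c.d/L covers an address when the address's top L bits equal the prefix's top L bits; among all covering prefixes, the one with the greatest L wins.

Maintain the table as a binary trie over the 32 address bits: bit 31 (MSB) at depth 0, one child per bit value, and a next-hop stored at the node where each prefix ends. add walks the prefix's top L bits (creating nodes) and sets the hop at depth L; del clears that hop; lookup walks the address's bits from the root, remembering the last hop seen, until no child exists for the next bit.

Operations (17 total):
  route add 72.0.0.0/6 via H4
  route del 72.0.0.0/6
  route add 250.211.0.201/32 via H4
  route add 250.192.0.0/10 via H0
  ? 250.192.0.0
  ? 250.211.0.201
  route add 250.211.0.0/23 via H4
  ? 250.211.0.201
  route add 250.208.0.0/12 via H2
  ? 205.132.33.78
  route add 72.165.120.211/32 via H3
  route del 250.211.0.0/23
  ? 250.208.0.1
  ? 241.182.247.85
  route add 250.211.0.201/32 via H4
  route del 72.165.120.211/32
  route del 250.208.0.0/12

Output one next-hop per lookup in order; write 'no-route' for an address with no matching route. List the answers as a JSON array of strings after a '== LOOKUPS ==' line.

Process each operation:
  + 72.0.0.0/6 (H4) depth=6
  - 72.0.0.0/6 clear@6
  + 250.211.0.201/32 (H4) depth=32
  + 250.192.0.0/10 (H0) depth=10
  ? 250.192.0.0  path d0:-→d1:-→d2:-→d3:-→d4:-→d5:-→d6:-→d7:-→d8:-→d9:-→d10:H0→d11:-  best=H0
  ? 250.211.0.201  path d0:-→d1:-→d2:-→d3:-→d4:-→d5:-→d6:-→d7:-→d8:-→d9:-→d10:H0→d11:-→d12:-→d13:-→d14:-→d15:-→d16:-→d17:-→d18:-→d19:-→d20:-→d21:-→d22:-→d23:-→d24:-→d25:-→d26:-→d27:-→d28:-→d29:-→d30:-→d31:-→d32:H4  best=H4
  + 250.211.0.0/23 (H4) depth=23
  ? 250.211.0.201  path d0:-→d1:-→d2:-→d3:-→d4:-→d5:-→d6:-→d7:-→d8:-→d9:-→d10:H0→d11:-→d12:-→d13:-→d14:-→d15:-→d16:-→d17:-→d18:-→d19:-→d20:-→d21:-→d22:-→d23:H4→d24:-→d25:-→d26:-→d27:-→d28:-→d29:-→d30:-→d31:-→d32:H4  best=H4
  + 250.208.0.0/12 (H2) depth=12
  ? 205.132.33.78  path d0:-→d1:-→d2:-  best=no-route
  + 72.165.120.211/32 (H3) depth=32
  - 250.211.0.0/23 clear@23
  ? 250.208.0.1  path d0:-→d1:-→d2:-→d3:-→d4:-→d5:-→d6:-→d7:-→d8:-→d9:-→d10:H0→d11:-→d12:H2→d13:-→d14:-  best=H2
  ? 241.182.247.85  path d0:-→d1:-→d2:-→d3:-→d4:-  best=no-route
  + 250.211.0.201/32 (H4) depth=32
  - 72.165.120.211/32 clear@32
  - 250.208.0.0/12 clear@12

== LOOKUPS ==
["H0","H4","H4","no-route","H2","no-route"]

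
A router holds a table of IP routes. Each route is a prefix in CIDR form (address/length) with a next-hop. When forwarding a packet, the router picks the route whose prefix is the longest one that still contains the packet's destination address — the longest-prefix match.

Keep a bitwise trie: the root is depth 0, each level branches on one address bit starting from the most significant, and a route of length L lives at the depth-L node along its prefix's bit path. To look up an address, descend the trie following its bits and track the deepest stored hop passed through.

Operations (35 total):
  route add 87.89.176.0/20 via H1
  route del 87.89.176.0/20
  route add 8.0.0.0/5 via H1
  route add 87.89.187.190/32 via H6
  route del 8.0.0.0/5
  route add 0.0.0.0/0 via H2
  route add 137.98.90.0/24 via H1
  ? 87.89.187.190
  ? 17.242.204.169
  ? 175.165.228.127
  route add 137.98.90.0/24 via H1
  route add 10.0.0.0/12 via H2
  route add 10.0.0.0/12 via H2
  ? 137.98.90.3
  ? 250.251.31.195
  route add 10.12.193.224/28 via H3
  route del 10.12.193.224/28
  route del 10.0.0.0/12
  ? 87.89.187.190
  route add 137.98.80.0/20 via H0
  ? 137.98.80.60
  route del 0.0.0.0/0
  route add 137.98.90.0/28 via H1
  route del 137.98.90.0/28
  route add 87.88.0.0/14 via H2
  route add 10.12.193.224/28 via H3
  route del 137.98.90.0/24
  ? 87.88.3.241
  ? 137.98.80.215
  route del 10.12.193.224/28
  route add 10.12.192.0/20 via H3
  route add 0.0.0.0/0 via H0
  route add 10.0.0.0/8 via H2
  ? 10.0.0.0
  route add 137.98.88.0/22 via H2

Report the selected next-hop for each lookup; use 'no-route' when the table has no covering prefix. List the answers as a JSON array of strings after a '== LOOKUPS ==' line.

Trace:
  add 87.89.176.0/20 -> H1 at depth 20
  del 87.89.176.0/20 (clear depth 20)
  add 8.0.0.0/5 -> H1 at depth 5
  add 87.89.187.190/32 -> H6 at depth 32
  del 8.0.0.0/5 (clear depth 5)
  add 0.0.0.0/0 -> H2 at depth 0
  add 137.98.90.0/24 -> H1 at depth 24
  ? 87.89.187.190  path d0:H2→d1:-→d2:-→d3:-→d4:-→d5:-→d6:-→d7:-→d8:-→d9:-→d10:-→d11:-→d12:-→d13:-→d14:-→d15:-→d16:-→d17:-→d18:-→d19:-→d20:-→d21:-→d22:-→d23:-→d24:-→d25:-→d26:-→d27:-→d28:-→d29:-→d30:-→d31:-→d32:H6  best=H6
  ? 17.242.204.169  path d0:H2→d1:-→d2:-→d3:-  best=H2
  ? 175.165.228.127  path d0:H2→d1:-→d2:-  best=H2
  add 137.98.90.0/24 -> H1 at depth 24
  add 10.0.0.0/12 -> H2 at depth 12
  add 10.0.0.0/12 -> H2 at depth 12
  ? 137.98.90.3  path d0:H2→d1:-→d2:-→d3:-→d4:-→d5:-→d6:-→d7:-→d8:-→d9:-→d10:-→d11:-→d12:-→d13:-→d14:-→d15:-→d16:-→d17:-→d18:-→d19:-→d20:-→d21:-→d22:-→d23:-→d24:H1  best=H1
  ? 250.251.31.195  path d0:H2→d1:-  best=H2
  add 10.12.193.224/28 -> H3 at depth 28
  del 10.12.193.224/28 (clear depth 28)
  del 10.0.0.0/12 (clear depth 12)
  ? 87.89.187.190  path d0:H2→d1:-→d2:-→d3:-→d4:-→d5:-→d6:-→d7:-→d8:-→d9:-→d10:-→d11:-→d12:-→d13:-→d14:-→d15:-→d16:-→d17:-→d18:-→d19:-→d20:-→d21:-→d22:-→d23:-→d24:-→d25:-→d26:-→d27:-→d28:-→d29:-→d30:-→d31:-→d32:H6  best=H6
  add 137.98.80.0/20 -> H0 at depth 20
  ? 137.98.80.60  path d0:H2→d1:-→d2:-→d3:-→d4:-→d5:-→d6:-→d7:-→d8:-→d9:-→d10:-→d11:-→d12:-→d13:-→d14:-→d15:-→d16:-→d17:-→d18:-→d19:-→d20:H0  best=H0
  del 0.0.0.0/0 (clear depth 0)
  add 137.98.90.0/28 -> H1 at depth 28
  del 137.98.90.0/28 (clear depth 28)
  add 87.88.0.0/14 -> H2 at depth 14
  add 10.12.193.224/28 -> H3 at depth 28
  del 137.98.90.0/24 (clear depth 24)
  ? 87.88.3.241  path d0:-→d1:-→d2:-→d3:-→d4:-→d5:-→d6:-→d7:-→d8:-→d9:-→d10:-→d11:-→d12:-→d13:-→d14:H2→d15:-  best=H2
  ? 137.98.80.215  path d0:-→d1:-→d2:-→d3:-→d4:-→d5:-→d6:-→d7:-→d8:-→d9:-→d10:-→d11:-→d12:-→d13:-→d14:-→d15:-→d16:-→d17:-→d18:-→d19:-→d20:H0  best=H0
  del 10.12.193.224/28 (clear depth 28)
  add 10.12.192.0/20 -> H3 at depth 20
  add 0.0.0.0/0 -> H0 at depth 0
  add 10.0.0.0/8 -> H2 at depth 8
  ? 10.0.0.0  path d0:H0→d1:-→d2:-→d3:-→d4:-→d5:-→d6:-→d7:-→d8:H2→d9:-→d10:-→d11:-→d12:-  best=H2
  add 137.98.88.0/22 -> H2 at depth 22

== LOOKUPS ==
["H6","H2","H2","H1","H2","H6","H0","H2","H0","H2"]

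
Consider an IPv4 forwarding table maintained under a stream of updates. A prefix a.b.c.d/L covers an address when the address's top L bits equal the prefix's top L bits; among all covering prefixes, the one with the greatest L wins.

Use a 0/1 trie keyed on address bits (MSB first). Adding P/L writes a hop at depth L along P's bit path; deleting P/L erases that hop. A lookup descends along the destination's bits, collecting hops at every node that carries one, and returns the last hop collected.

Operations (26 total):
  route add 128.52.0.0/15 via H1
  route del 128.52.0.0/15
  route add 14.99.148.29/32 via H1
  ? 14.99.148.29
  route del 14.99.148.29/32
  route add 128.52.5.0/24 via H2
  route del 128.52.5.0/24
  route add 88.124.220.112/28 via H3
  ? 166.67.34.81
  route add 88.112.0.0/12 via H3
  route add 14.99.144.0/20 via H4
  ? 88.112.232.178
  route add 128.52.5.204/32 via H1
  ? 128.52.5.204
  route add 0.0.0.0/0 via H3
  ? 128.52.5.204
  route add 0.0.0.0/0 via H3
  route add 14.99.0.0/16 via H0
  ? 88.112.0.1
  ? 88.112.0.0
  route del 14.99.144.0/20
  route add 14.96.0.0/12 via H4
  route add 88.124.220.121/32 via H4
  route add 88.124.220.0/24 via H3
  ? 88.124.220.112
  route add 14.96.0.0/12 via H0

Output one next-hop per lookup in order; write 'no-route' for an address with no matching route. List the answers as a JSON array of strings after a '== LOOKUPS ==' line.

Apply in order:
  add 128.52.0.0/15 -> H1 at depth 15
  - 128.52.0.0/15 clear@15
  add 14.99.148.29/32 -> H1 at depth 32
  Q 14.99.148.29: descend 00001110011000111001010000011101 ; hops seen [H1] ; pick H1
  - 14.99.148.29/32 clear@32
  add 128.52.5.0/24 -> H2 at depth 24
  - 128.52.5.0/24 clear@24
  add 88.124.220.112/28 -> H3 at depth 28
  Q 166.67.34.81: descend 10 ; hops seen [∅] ; pick no-route
  add 88.112.0.0/12 -> H3 at depth 12
  add 14.99.144.0/20 -> H4 at depth 20
  Q 88.112.232.178: descend 010110000111 ; hops seen [H3] ; pick H3
  add 128.52.5.204/32 -> H1 at depth 32
  Q 128.52.5.204: descend 10000000001101000000010111001100 ; hops seen [H1] ; pick H1
  add 0.0.0.0/0 -> H3 at depth 0
  Q 128.52.5.204: descend 10000000001101000000010111001100 ; hops seen [H3,H1] ; pick H1
  add 0.0.0.0/0 -> H3 at depth 0
  add 14.99.0.0/16 -> H0 at depth 16
  Q 88.112.0.1: descend 010110000111 ; hops seen [H3,H3] ; pick H3
  Q 88.112.0.0: descend 010110000111 ; hops seen [H3,H3] ; pick H3
  - 14.99.144.0/20 clear@20
  add 14.96.0.0/12 -> H4 at depth 12
  add 88.124.220.121/32 -> H4 at depth 32
  add 88.124.220.0/24 -> H3 at depth 24
  Q 88.124.220.112: descend 0101100001111100110111000111 ; hops seen [H3,H3,H3,H3] ; pick H3
  add 14.96.0.0/12 -> H0 at depth 12

== LOOKUPS ==
["H1","no-route","H3","H1","H1","H3","H3","H3"]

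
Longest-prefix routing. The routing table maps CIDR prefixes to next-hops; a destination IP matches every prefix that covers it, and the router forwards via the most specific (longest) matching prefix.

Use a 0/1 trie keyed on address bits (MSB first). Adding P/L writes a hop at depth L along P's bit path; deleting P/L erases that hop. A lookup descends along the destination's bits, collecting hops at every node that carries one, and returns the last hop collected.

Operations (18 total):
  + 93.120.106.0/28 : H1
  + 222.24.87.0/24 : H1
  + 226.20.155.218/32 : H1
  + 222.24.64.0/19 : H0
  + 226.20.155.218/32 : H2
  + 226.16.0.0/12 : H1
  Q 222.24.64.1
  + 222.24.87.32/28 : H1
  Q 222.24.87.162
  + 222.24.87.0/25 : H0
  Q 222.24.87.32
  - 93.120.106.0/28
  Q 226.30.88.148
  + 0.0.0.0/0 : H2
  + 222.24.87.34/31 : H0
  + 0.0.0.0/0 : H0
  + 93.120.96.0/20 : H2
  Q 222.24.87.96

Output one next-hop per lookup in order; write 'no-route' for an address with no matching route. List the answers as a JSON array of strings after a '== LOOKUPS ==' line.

Process each operation:
  add 93.120.106.0/28 -> H1 at depth 28
  add 222.24.87.0/24 -> H1 at depth 24
  add 226.20.155.218/32 -> H1 at depth 32
  add 222.24.64.0/19 -> H0 at depth 19
  add 226.20.155.218/32 -> H2 at depth 32
  add 226.16.0.0/12 -> H1 at depth 12
  Q 222.24.64.1: descend 1101111000011000010 ; hops seen [H0] ; pick H0
  add 222.24.87.32/28 -> H1 at depth 28
  Q 222.24.87.162: descend 110111100001100001010111 ; hops seen [H0,H1] ; pick H1
  add 222.24.87.0/25 -> H0 at depth 25
  Q 222.24.87.32: descend 1101111000011000010101110010 ; hops seen [H0,H1,H0,H1] ; pick H1
  - 93.120.106.0/28 clear@28
  Q 226.30.88.148: descend 111000100001 ; hops seen [H1] ; pick H1
  add 0.0.0.0/0 -> H2 at depth 0
  add 222.24.87.34/31 -> H0 at depth 31
  add 0.0.0.0/0 -> H0 at depth 0
  add 93.120.96.0/20 -> H2 at depth 20
  Q 222.24.87.96: descend 1101111000011000010101110 ; hops seen [H0,H0,H1,H0] ; pick H0

== LOOKUPS ==
["H0","H1","H1","H1","H0"]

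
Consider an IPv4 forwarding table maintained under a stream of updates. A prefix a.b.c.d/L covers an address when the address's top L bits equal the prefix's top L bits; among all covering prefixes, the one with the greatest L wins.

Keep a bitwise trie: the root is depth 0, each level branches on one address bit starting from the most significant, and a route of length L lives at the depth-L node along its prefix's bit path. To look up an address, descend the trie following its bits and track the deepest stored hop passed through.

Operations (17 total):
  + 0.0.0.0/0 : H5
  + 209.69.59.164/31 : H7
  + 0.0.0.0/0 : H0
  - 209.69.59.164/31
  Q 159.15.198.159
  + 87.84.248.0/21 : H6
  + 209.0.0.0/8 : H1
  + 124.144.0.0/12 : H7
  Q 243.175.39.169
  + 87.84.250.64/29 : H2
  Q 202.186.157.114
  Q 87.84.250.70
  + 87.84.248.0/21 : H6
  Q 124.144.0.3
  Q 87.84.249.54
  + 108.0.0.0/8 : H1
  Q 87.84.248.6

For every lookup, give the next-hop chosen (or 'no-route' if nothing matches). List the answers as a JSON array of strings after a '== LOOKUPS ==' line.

Process each operation:
  + 0.0.0.0/0 (H5) depth=0
  + 209.69.59.164/31 (H7) depth=31
  + 0.0.0.0/0 (H0) depth=0
  - 209.69.59.164/31 clear@31
  ? 159.15.198.159  path d0:H0→d1:-  best=H0
  + 87.84.248.0/21 (H6) depth=21
  + 209.0.0.0/8 (H1) depth=8
  + 124.144.0.0/12 (H7) depth=12
  ? 243.175.39.169  path d0:H0→d1:-→d2:-  best=H0
  + 87.84.250.64/29 (H2) depth=29
  ? 202.186.157.114  path d0:H0→d1:-→d2:-→d3:-  best=H0
  ? 87.84.250.70  path d0:H0→d1:-→d2:-→d3:-→d4:-→d5:-→d6:-→d7:-→d8:-→d9:-→d10:-→d11:-→d12:-→d13:-→d14:-→d15:-→d16:-→d17:-→d18:-→d19:-→d20:-→d21:H6→d22:-→d23:-→d24:-→d25:-→d26:-→d27:-→d28:-→d29:H2  best=H2
  + 87.84.248.0/21 (H6) depth=21
  ? 124.144.0.3  path d0:H0→d1:-→d2:-→d3:-→d4:-→d5:-→d6:-→d7:-→d8:-→d9:-→d10:-→d11:-→d12:H7  best=H7
  ? 87.84.249.54  path d0:H0→d1:-→d2:-→d3:-→d4:-→d5:-→d6:-→d7:-→d8:-→d9:-→d10:-→d11:-→d12:-→d13:-→d14:-→d15:-→d16:-→d17:-→d18:-→d19:-→d20:-→d21:H6→d22:-  best=H6
  + 108.0.0.0/8 (H1) depth=8
  ? 87.84.248.6  path d0:H0→d1:-→d2:-→d3:-→d4:-→d5:-→d6:-→d7:-→d8:-→d9:-→d10:-→d11:-→d12:-→d13:-→d14:-→d15:-→d16:-→d17:-→d18:-→d19:-→d20:-→d21:H6→d22:-  best=H6

== LOOKUPS ==
["H0","H0","H0","H2","H7","H6","H6"]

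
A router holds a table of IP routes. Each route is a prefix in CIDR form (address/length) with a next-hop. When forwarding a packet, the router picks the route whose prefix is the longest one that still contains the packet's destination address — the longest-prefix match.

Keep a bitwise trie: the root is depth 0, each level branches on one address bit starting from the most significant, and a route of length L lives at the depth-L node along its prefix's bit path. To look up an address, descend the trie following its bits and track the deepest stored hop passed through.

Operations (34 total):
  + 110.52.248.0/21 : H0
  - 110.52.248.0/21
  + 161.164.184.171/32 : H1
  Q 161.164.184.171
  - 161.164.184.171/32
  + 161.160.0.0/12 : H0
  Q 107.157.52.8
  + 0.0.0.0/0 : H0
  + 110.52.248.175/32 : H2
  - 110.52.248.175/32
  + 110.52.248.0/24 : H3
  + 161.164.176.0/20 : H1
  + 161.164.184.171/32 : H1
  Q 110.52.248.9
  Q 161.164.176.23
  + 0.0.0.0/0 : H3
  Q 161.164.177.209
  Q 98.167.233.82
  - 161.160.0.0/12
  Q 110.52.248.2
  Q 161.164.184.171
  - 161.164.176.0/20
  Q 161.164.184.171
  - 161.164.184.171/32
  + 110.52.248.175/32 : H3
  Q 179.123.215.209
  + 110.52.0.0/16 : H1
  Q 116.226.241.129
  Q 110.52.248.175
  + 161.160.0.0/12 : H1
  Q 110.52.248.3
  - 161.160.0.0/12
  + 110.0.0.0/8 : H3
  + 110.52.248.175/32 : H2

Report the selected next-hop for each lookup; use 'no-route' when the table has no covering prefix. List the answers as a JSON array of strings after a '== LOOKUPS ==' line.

Trace:
  + 110.52.248.0/21 (H0) depth=21
  - 110.52.248.0/21 clear@21
  + 161.164.184.171/32 (H1) depth=32
  Q 161.164.184.171: descend 10100001101001001011100010101011 ; hops seen [H1] ; pick H1
  - 161.164.184.171/32 clear@32
  + 161.160.0.0/12 (H0) depth=12
  Q 107.157.52.8: descend 01101 ; hops seen [∅] ; pick no-route
  + 0.0.0.0/0 (H0) depth=0
  + 110.52.248.175/32 (H2) depth=32
  - 110.52.248.175/32 clear@32
  + 110.52.248.0/24 (H3) depth=24
  + 161.164.176.0/20 (H1) depth=20
  + 161.164.184.171/32 (H1) depth=32
  Q 110.52.248.9: descend 011011100011010011111000 ; hops seen [H0,H3] ; pick H3
  Q 161.164.176.23: descend 10100001101001001011 ; hops seen [H0,H0,H1] ; pick H1
  + 0.0.0.0/0 (H3) depth=0
  Q 161.164.177.209: descend 10100001101001001011 ; hops seen [H3,H0,H1] ; pick H1
  Q 98.167.233.82: descend 0110 ; hops seen [H3] ; pick H3
  - 161.160.0.0/12 clear@12
  Q 110.52.248.2: descend 011011100011010011111000 ; hops seen [H3,H3] ; pick H3
  Q 161.164.184.171: descend 10100001101001001011100010101011 ; hops seen [H3,H1,H1] ; pick H1
  - 161.164.176.0/20 clear@20
  Q 161.164.184.171: descend 10100001101001001011100010101011 ; hops seen [H3,H1] ; pick H1
  - 161.164.184.171/32 clear@32
  + 110.52.248.175/32 (H3) depth=32
  Q 179.123.215.209: descend 101 ; hops seen [H3] ; pick H3
  + 110.52.0.0/16 (H1) depth=16
  Q 116.226.241.129: descend 011 ; hops seen [H3] ; pick H3
  Q 110.52.248.175: descend 01101110001101001111100010101111 ; hops seen [H3,H1,H3,H3] ; pick H3
  + 161.160.0.0/12 (H1) depth=12
  Q 110.52.248.3: descend 011011100011010011111000 ; hops seen [H3,H1,H3] ; pick H3
  - 161.160.0.0/12 clear@12
  + 110.0.0.0/8 (H3) depth=8
  + 110.52.248.175/32 (H2) depth=32

== LOOKUPS ==
["H1","no-route","H3","H1","H1","H3","H3","H1","H1","H3","H3","H3","H3"]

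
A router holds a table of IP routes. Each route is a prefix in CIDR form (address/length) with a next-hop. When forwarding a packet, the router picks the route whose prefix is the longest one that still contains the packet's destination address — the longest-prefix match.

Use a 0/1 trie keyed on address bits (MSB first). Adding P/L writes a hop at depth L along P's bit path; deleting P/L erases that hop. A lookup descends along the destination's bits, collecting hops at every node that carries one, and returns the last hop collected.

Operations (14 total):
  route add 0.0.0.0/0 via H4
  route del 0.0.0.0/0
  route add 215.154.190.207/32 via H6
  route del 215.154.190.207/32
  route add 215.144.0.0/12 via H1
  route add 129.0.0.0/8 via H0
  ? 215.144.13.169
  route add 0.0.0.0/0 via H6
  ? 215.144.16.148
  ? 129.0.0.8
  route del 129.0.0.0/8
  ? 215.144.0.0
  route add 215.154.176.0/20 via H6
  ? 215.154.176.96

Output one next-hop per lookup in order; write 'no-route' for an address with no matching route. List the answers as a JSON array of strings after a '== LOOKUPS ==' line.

Apply in order:
  add 0.0.0.0/0 -> H4 at depth 0
  - 0.0.0.0/0 clear@0
  add 215.154.190.207/32 -> H6 at depth 32
  - 215.154.190.207/32 clear@32
  add 215.144.0.0/12 -> H1 at depth 12
  add 129.0.0.0/8 -> H0 at depth 8
  Q 215.144.13.169: descend 110101111001 ; hops seen [H1] ; pick H1
  add 0.0.0.0/0 -> H6 at depth 0
  Q 215.144.16.148: descend 110101111001 ; hops seen [H6,H1] ; pick H1
  Q 129.0.0.8: descend 10000001 ; hops seen [H6,H0] ; pick H0
  - 129.0.0.0/8 clear@8
  Q 215.144.0.0: descend 110101111001 ; hops seen [H6,H1] ; pick H1
  add 215.154.176.0/20 -> H6 at depth 20
  Q 215.154.176.96: descend 11010111100110101011 ; hops seen [H6,H1,H6] ; pick H6

== LOOKUPS ==
["H1","H1","H0","H1","H6"]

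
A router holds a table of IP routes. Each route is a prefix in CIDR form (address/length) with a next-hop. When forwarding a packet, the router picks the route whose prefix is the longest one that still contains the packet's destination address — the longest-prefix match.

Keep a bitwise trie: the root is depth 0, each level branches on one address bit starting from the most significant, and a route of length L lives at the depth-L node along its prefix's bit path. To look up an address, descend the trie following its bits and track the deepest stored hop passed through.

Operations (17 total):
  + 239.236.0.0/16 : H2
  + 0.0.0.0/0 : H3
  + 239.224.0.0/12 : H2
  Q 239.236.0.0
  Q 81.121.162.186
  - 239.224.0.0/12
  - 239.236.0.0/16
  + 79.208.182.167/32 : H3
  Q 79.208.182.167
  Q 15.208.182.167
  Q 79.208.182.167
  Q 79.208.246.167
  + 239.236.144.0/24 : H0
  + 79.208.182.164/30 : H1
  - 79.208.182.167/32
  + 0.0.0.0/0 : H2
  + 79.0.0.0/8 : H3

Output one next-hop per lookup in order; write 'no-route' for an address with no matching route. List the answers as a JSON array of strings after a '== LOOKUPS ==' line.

Trace:
  + 239.236.0.0/16 (H2) depth=16
  + 0.0.0.0/0 (H3) depth=0
  + 239.224.0.0/12 (H2) depth=12
  lookup 239.236.0.0: bits 1110111111101100 walk d0:H3→d1:-→d2:-→d3:-→d4:-→d5:-→d6:-→d7:-→d8:-→d9:-→d10:-→d11:-→d12:H2→d13:-→d14:-→d15:-→d16:H2 -> H2
  lookup 81.121.162.186: bits ε walk d0:H3 -> H3
  - 239.224.0.0/12 clear@12
  - 239.236.0.0/16 clear@16
  + 79.208.182.167/32 (H3) depth=32
  lookup 79.208.182.167: bits 01001111110100001011011010100111 walk d0:H3→d1:-→d2:-→d3:-→d4:-→d5:-→d6:-→d7:-→d8:-→d9:-→d10:-→d11:-→d12:-→d13:-→d14:-→d15:-→d16:-→d17:-→d18:-→d19:-→d20:-→d21:-→d22:-→d23:-→d24:-→d25:-→d26:-→d27:-→d28:-→d29:-→d30:-→d31:-→d32:H3 -> H3
  lookup 15.208.182.167: bits 0 walk d0:H3→d1:- -> H3
  lookup 79.208.182.167: bits 01001111110100001011011010100111 walk d0:H3→d1:-→d2:-→d3:-→d4:-→d5:-→d6:-→d7:-→d8:-→d9:-→d10:-→d11:-→d12:-→d13:-→d14:-→d15:-→d16:-→d17:-→d18:-→d19:-→d20:-→d21:-→d22:-→d23:-→d24:-→d25:-→d26:-→d27:-→d28:-→d29:-→d30:-→d31:-→d32:H3 -> H3
  lookup 79.208.246.167: bits 01001111110100001 walk d0:H3→d1:-→d2:-→d3:-→d4:-→d5:-→d6:-→d7:-→d8:-→d9:-→d10:-→d11:-→d12:-→d13:-→d14:-→d15:-→d16:-→d17:- -> H3
  + 239.236.144.0/24 (H0) depth=24
  + 79.208.182.164/30 (H1) depth=30
  - 79.208.182.167/32 clear@32
  + 0.0.0.0/0 (H2) depth=0
  + 79.0.0.0/8 (H3) depth=8

== LOOKUPS ==
["H2","H3","H3","H3","H3","H3"]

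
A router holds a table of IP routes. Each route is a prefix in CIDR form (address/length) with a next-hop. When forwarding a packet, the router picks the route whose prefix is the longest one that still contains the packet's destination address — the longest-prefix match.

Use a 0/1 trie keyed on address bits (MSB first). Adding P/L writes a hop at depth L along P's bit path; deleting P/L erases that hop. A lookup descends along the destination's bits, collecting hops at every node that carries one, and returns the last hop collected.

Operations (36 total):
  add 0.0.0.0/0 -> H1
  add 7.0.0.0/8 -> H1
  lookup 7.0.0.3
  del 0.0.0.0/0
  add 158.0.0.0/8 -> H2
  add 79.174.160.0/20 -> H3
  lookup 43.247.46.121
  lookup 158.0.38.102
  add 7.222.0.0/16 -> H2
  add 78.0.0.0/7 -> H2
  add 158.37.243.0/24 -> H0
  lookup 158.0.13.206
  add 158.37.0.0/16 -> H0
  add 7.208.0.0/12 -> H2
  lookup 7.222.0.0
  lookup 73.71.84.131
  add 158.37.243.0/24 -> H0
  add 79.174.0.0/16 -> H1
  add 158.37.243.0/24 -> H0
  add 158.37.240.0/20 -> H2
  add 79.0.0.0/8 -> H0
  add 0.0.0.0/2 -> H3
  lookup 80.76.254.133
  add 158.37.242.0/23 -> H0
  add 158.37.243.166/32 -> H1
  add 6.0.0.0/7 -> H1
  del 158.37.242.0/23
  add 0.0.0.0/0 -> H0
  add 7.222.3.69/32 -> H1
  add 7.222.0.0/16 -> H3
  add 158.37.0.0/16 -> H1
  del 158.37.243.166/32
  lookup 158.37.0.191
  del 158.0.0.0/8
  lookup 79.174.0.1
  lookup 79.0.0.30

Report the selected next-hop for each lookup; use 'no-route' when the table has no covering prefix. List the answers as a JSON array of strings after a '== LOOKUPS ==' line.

Apply in order:
  add 0.0.0.0/0 -> H1 at depth 0
  add 7.0.0.0/8 -> H1 at depth 8
  lookup 7.0.0.3: bits 00000111 walk d0:H1→d1:-→d2:-→d3:-→d4:-→d5:-→d6:-→d7:-→d8:H1 -> H1
  - 0.0.0.0/0 clear@0
  add 158.0.0.0/8 -> H2 at depth 8
  add 79.174.160.0/20 -> H3 at depth 20
  lookup 43.247.46.121: bits 00 walk d0:-→d1:-→d2:- -> no-route
  lookup 158.0.38.102: bits 10011110 walk d0:-→d1:-→d2:-→d3:-→d4:-→d5:-→d6:-→d7:-→d8:H2 -> H2
  add 7.222.0.0/16 -> H2 at depth 16
  add 78.0.0.0/7 -> H2 at depth 7
  add 158.37.243.0/24 -> H0 at depth 24
  lookup 158.0.13.206: bits 1001111000 walk d0:-→d1:-→d2:-→d3:-→d4:-→d5:-→d6:-→d7:-→d8:H2→d9:-→d10:- -> H2
  add 158.37.0.0/16 -> H0 at depth 16
  add 7.208.0.0/12 -> H2 at depth 12
  lookup 7.222.0.0: bits 0000011111011110 walk d0:-→d1:-→d2:-→d3:-→d4:-→d5:-→d6:-→d7:-→d8:H1→d9:-→d10:-→d11:-→d12:H2→d13:-→d14:-→d15:-→d16:H2 -> H2
  lookup 73.71.84.131: bits 01001 walk d0:-→d1:-→d2:-→d3:-→d4:-→d5:- -> no-route
  add 158.37.243.0/24 -> H0 at depth 24
  add 79.174.0.0/16 -> H1 at depth 16
  add 158.37.243.0/24 -> H0 at depth 24
  add 158.37.240.0/20 -> H2 at depth 20
  add 79.0.0.0/8 -> H0 at depth 8
  add 0.0.0.0/2 -> H3 at depth 2
  lookup 80.76.254.133: bits 010 walk d0:-→d1:-→d2:-→d3:- -> no-route
  add 158.37.242.0/23 -> H0 at depth 23
  add 158.37.243.166/32 -> H1 at depth 32
  add 6.0.0.0/7 -> H1 at depth 7
  - 158.37.242.0/23 clear@23
  add 0.0.0.0/0 -> H0 at depth 0
  add 7.222.3.69/32 -> H1 at depth 32
  add 7.222.0.0/16 -> H3 at depth 16
  add 158.37.0.0/16 -> H1 at depth 16
  - 158.37.243.166/32 clear@32
  lookup 158.37.0.191: bits 1001111000100101 walk d0:H0→d1:-→d2:-→d3:-→d4:-→d5:-→d6:-→d7:-→d8:H2→d9:-→d10:-→d11:-→d12:-→d13:-→d14:-→d15:-→d16:H1 -> H1
  - 158.0.0.0/8 clear@8
  lookup 79.174.0.1: bits 0100111110101110 walk d0:H0→d1:-→d2:-→d3:-→d4:-→d5:-→d6:-→d7:H2→d8:H0→d9:-→d10:-→d11:-→d12:-→d13:-→d14:-→d15:-→d16:H1 -> H1
  lookup 79.0.0.30: bits 01001111 walk d0:H0→d1:-→d2:-→d3:-→d4:-→d5:-→d6:-→d7:H2→d8:H0 -> H0

== LOOKUPS ==
["H1","no-route","H2","H2","H2","no-route","no-route","H1","H1","H0"]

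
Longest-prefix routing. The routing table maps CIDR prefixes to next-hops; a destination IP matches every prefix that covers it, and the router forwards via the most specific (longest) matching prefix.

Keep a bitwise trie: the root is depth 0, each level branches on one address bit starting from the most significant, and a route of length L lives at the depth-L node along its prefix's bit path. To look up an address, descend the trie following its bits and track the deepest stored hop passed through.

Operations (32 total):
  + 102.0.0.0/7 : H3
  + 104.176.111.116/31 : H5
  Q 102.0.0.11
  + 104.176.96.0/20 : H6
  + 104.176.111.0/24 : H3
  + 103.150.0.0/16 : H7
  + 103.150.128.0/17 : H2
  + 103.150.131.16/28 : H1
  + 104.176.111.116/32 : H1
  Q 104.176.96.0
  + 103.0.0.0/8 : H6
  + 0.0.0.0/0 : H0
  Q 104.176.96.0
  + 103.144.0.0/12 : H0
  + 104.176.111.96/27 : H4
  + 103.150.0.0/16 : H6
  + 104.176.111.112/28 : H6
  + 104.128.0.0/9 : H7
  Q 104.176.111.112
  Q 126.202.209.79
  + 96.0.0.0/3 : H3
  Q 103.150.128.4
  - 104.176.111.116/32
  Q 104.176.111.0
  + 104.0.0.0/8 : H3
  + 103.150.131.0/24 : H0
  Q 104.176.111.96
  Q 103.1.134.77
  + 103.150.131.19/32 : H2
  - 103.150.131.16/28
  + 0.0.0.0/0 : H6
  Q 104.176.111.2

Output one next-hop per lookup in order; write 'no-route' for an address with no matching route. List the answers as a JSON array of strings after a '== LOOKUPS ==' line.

Process each operation:
  + 102.0.0.0/7 (H3) depth=7
  + 104.176.111.116/31 (H5) depth=31
  lookup 102.0.0.11: bits 0110011 walk d0:-→d1:-→d2:-→d3:-→d4:-→d5:-→d6:-→d7:H3 -> H3
  + 104.176.96.0/20 (H6) depth=20
  + 104.176.111.0/24 (H3) depth=24
  + 103.150.0.0/16 (H7) depth=16
  + 103.150.128.0/17 (H2) depth=17
  + 103.150.131.16/28 (H1) depth=28
  + 104.176.111.116/32 (H1) depth=32
  lookup 104.176.96.0: bits 01101000101100000110 walk d0:-→d1:-→d2:-→d3:-→d4:-→d5:-→d6:-→d7:-→d8:-→d9:-→d10:-→d11:-→d12:-→d13:-→d14:-→d15:-→d16:-→d17:-→d18:-→d19:-→d20:H6 -> H6
  + 103.0.0.0/8 (H6) depth=8
  + 0.0.0.0/0 (H0) depth=0
  lookup 104.176.96.0: bits 01101000101100000110 walk d0:H0→d1:-→d2:-→d3:-→d4:-→d5:-→d6:-→d7:-→d8:-→d9:-→d10:-→d11:-→d12:-→d13:-→d14:-→d15:-→d16:-→d17:-→d18:-→d19:-→d20:H6 -> H6
  + 103.144.0.0/12 (H0) depth=12
  + 104.176.111.96/27 (H4) depth=27
  + 103.150.0.0/16 (H6) depth=16
  + 104.176.111.112/28 (H6) depth=28
  + 104.128.0.0/9 (H7) depth=9
  lookup 104.176.111.112: bits 01101000101100000110111101110 walk d0:H0→d1:-→d2:-→d3:-→d4:-→d5:-→d6:-→d7:-→d8:-→d9:H7→d10:-→d11:-→d12:-→d13:-→d14:-→d15:-→d16:-→d17:-→d18:-→d19:-→d20:H6→d21:-→d22:-→d23:-→d24:H3→d25:-→d26:-→d27:H4→d28:H6→d29:- -> H6
  lookup 126.202.209.79: bits 011 walk d0:H0→d1:-→d2:-→d3:- -> H0
  + 96.0.0.0/3 (H3) depth=3
  lookup 103.150.128.4: bits 0110011110010110100000 walk d0:H0→d1:-→d2:-→d3:H3→d4:-→d5:-→d6:-→d7:H3→d8:H6→d9:-→d10:-→d11:-→d12:H0→d13:-→d14:-→d15:-→d16:H6→d17:H2→d18:-→d19:-→d20:-→d21:-→d22:- -> H2
  del 104.176.111.116/32 (clear depth 32)
  lookup 104.176.111.0: bits 0110100010110000011011110 walk d0:H0→d1:-→d2:-→d3:H3→d4:-→d5:-→d6:-→d7:-→d8:-→d9:H7→d10:-→d11:-→d12:-→d13:-→d14:-→d15:-→d16:-→d17:-→d18:-→d19:-→d20:H6→d21:-→d22:-→d23:-→d24:H3→d25:- -> H3
  + 104.0.0.0/8 (H3) depth=8
  + 103.150.131.0/24 (H0) depth=24
  lookup 104.176.111.96: bits 011010001011000001101111011 walk d0:H0→d1:-→d2:-→d3:H3→d4:-→d5:-→d6:-→d7:-→d8:H3→d9:H7→d10:-→d11:-→d12:-→d13:-→d14:-→d15:-→d16:-→d17:-→d18:-→d19:-→d20:H6→d21:-→d22:-→d23:-→d24:H3→d25:-→d26:-→d27:H4 -> H4
  lookup 103.1.134.77: bits 01100111 walk d0:H0→d1:-→d2:-→d3:H3→d4:-→d5:-→d6:-→d7:H3→d8:H6 -> H6
  + 103.150.131.19/32 (H2) depth=32
  del 103.150.131.16/28 (clear depth 28)
  + 0.0.0.0/0 (H6) depth=0
  lookup 104.176.111.2: bits 0110100010110000011011110 walk d0:H6→d1:-→d2:-→d3:H3→d4:-→d5:-→d6:-→d7:-→d8:H3→d9:H7→d10:-→d11:-→d12:-→d13:-→d14:-→d15:-→d16:-→d17:-→d18:-→d19:-→d20:H6→d21:-→d22:-→d23:-→d24:H3→d25:- -> H3

== LOOKUPS ==
["H3","H6","H6","H6","H0","H2","H3","H4","H6","H3"]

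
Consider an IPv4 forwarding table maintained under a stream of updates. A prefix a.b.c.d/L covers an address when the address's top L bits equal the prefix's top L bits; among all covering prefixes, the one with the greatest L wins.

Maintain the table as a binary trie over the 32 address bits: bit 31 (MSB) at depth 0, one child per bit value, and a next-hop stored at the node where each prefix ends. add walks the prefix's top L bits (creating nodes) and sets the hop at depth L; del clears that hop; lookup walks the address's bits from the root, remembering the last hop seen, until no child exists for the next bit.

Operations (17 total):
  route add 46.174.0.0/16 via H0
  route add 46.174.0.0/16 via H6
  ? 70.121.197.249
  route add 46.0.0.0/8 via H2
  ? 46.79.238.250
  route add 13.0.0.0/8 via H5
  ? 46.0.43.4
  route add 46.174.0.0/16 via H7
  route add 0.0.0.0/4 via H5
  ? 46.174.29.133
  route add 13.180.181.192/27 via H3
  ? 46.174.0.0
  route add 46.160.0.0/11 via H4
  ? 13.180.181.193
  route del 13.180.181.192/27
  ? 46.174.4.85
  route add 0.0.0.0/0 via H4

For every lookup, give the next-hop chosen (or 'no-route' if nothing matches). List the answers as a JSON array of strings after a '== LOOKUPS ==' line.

Apply in order:
  add 46.174.0.0/16 -> H0 at depth 16
  add 46.174.0.0/16 -> H6 at depth 16
  ? 70.121.197.249  path d0:-→d1:-  best=no-route
  add 46.0.0.0/8 -> H2 at depth 8
  ? 46.79.238.250  path d0:-→d1:-→d2:-→d3:-→d4:-→d5:-→d6:-→d7:-→d8:H2  best=H2
  add 13.0.0.0/8 -> H5 at depth 8
  ? 46.0.43.4  path d0:-→d1:-→d2:-→d3:-→d4:-→d5:-→d6:-→d7:-→d8:H2  best=H2
  add 46.174.0.0/16 -> H7 at depth 16
  add 0.0.0.0/4 -> H5 at depth 4
  ? 46.174.29.133  path d0:-→d1:-→d2:-→d3:-→d4:-→d5:-→d6:-→d7:-→d8:H2→d9:-→d10:-→d11:-→d12:-→d13:-→d14:-→d15:-→d16:H7  best=H7
  add 13.180.181.192/27 -> H3 at depth 27
  ? 46.174.0.0  path d0:-→d1:-→d2:-→d3:-→d4:-→d5:-→d6:-→d7:-→d8:H2→d9:-→d10:-→d11:-→d12:-→d13:-→d14:-→d15:-→d16:H7  best=H7
  add 46.160.0.0/11 -> H4 at depth 11
  ? 13.180.181.193  path d0:-→d1:-→d2:-→d3:-→d4:H5→d5:-→d6:-→d7:-→d8:H5→d9:-→d10:-→d11:-→d12:-→d13:-→d14:-→d15:-→d16:-→d17:-→d18:-→d19:-→d20:-→d21:-→d22:-→d23:-→d24:-→d25:-→d26:-→d27:H3  best=H3
  - 13.180.181.192/27 clear@27
  ? 46.174.4.85  path d0:-→d1:-→d2:-→d3:-→d4:-→d5:-→d6:-→d7:-→d8:H2→d9:-→d10:-→d11:H4→d12:-→d13:-→d14:-→d15:-→d16:H7  best=H7
  add 0.0.0.0/0 -> H4 at depth 0

== LOOKUPS ==
["no-route","H2","H2","H7","H7","H3","H7"]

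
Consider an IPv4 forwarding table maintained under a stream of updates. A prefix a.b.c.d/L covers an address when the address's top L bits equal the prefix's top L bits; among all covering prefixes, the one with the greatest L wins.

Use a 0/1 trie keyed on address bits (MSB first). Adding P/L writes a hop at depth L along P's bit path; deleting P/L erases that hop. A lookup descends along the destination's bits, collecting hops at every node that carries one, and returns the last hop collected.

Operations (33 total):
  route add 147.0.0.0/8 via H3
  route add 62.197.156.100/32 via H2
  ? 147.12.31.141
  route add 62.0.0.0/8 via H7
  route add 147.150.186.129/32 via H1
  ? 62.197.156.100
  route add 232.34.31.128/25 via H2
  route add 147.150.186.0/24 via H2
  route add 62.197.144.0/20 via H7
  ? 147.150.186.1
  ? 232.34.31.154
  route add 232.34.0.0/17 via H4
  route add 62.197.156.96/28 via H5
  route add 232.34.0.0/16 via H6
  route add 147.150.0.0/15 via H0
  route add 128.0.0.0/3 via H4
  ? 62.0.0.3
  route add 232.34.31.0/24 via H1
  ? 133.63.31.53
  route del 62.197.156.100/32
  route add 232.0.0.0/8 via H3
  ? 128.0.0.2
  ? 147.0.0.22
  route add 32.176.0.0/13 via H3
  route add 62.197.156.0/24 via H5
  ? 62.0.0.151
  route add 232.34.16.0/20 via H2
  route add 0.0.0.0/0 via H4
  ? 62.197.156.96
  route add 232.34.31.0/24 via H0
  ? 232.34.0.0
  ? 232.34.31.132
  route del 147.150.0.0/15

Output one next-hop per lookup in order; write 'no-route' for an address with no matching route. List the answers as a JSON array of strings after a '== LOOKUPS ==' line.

Apply in order:
  + 147.0.0.0/8 (H3) depth=8
  + 62.197.156.100/32 (H2) depth=32
  ? 147.12.31.141  path d0:-→d1:-→d2:-→d3:-→d4:-→d5:-→d6:-→d7:-→d8:H3  best=H3
  + 62.0.0.0/8 (H7) depth=8
  + 147.150.186.129/32 (H1) depth=32
  ? 62.197.156.100  path d0:-→d1:-→d2:-→d3:-→d4:-→d5:-→d6:-→d7:-→d8:H7→d9:-→d10:-→d11:-→d12:-→d13:-→d14:-→d15:-→d16:-→d17:-→d18:-→d19:-→d20:-→d21:-→d22:-→d23:-→d24:-→d25:-→d26:-→d27:-→d28:-→d29:-→d30:-→d31:-→d32:H2  best=H2
  + 232.34.31.128/25 (H2) depth=25
  + 147.150.186.0/24 (H2) depth=24
  + 62.197.144.0/20 (H7) depth=20
  ? 147.150.186.1  path d0:-→d1:-→d2:-→d3:-→d4:-→d5:-→d6:-→d7:-→d8:H3→d9:-→d10:-→d11:-→d12:-→d13:-→d14:-→d15:-→d16:-→d17:-→d18:-→d19:-→d20:-→d21:-→d22:-→d23:-→d24:H2  best=H2
  ? 232.34.31.154  path d0:-→d1:-→d2:-→d3:-→d4:-→d5:-→d6:-→d7:-→d8:-→d9:-→d10:-→d11:-→d12:-→d13:-→d14:-→d15:-→d16:-→d17:-→d18:-→d19:-→d20:-→d21:-→d22:-→d23:-→d24:-→d25:H2  best=H2
  + 232.34.0.0/17 (H4) depth=17
  + 62.197.156.96/28 (H5) depth=28
  + 232.34.0.0/16 (H6) depth=16
  + 147.150.0.0/15 (H0) depth=15
  + 128.0.0.0/3 (H4) depth=3
  ? 62.0.0.3  path d0:-→d1:-→d2:-→d3:-→d4:-→d5:-→d6:-→d7:-→d8:H7  best=H7
  + 232.34.31.0/24 (H1) depth=24
  ? 133.63.31.53  path d0:-→d1:-→d2:-→d3:H4  best=H4
  - 62.197.156.100/32 clear@32
  + 232.0.0.0/8 (H3) depth=8
  ? 128.0.0.2  path d0:-→d1:-→d2:-→d3:H4  best=H4
  ? 147.0.0.22  path d0:-→d1:-→d2:-→d3:H4→d4:-→d5:-→d6:-→d7:-→d8:H3  best=H3
  + 32.176.0.0/13 (H3) depth=13
  + 62.197.156.0/24 (H5) depth=24
  ? 62.0.0.151  path d0:-→d1:-→d2:-→d3:-→d4:-→d5:-→d6:-→d7:-→d8:H7  best=H7
  + 232.34.16.0/20 (H2) depth=20
  + 0.0.0.0/0 (H4) depth=0
  ? 62.197.156.96  path d0:H4→d1:-→d2:-→d3:-→d4:-→d5:-→d6:-→d7:-→d8:H7→d9:-→d10:-→d11:-→d12:-→d13:-→d14:-→d15:-→d16:-→d17:-→d18:-→d19:-→d20:H7→d21:-→d22:-→d23:-→d24:H5→d25:-→d26:-→d27:-→d28:H5→d29:-  best=H5
  + 232.34.31.0/24 (H0) depth=24
  ? 232.34.0.0  path d0:H4→d1:-→d2:-→d3:-→d4:-→d5:-→d6:-→d7:-→d8:H3→d9:-→d10:-→d11:-→d12:-→d13:-→d14:-→d15:-→d16:H6→d17:H4→d18:-→d19:-  best=H4
  ? 232.34.31.132  path d0:H4→d1:-→d2:-→d3:-→d4:-→d5:-→d6:-→d7:-→d8:H3→d9:-→d10:-→d11:-→d12:-→d13:-→d14:-→d15:-→d16:H6→d17:H4→d18:-→d19:-→d20:H2→d21:-→d22:-→d23:-→d24:H0→d25:H2  best=H2
  - 147.150.0.0/15 clear@15

== LOOKUPS ==
["H3","H2","H2","H2","H7","H4","H4","H3","H7","H5","H4","H2"]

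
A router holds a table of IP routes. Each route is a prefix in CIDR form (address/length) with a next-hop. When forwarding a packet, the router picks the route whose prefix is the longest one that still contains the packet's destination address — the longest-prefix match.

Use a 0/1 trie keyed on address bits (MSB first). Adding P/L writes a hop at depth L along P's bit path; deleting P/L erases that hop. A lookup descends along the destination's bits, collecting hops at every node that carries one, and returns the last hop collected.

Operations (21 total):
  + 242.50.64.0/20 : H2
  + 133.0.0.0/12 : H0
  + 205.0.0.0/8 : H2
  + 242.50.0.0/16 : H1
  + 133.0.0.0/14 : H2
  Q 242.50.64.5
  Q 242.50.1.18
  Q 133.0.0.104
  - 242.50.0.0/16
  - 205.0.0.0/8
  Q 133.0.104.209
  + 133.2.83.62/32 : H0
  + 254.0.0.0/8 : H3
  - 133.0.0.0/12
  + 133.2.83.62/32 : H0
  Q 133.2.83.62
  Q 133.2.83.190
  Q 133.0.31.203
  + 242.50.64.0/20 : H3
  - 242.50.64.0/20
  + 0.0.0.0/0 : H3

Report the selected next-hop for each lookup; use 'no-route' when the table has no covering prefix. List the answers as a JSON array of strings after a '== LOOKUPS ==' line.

Process each operation:
  add 242.50.64.0/20 -> H2 at depth 20
  add 133.0.0.0/12 -> H0 at depth 12
  add 205.0.0.0/8 -> H2 at depth 8
  add 242.50.0.0/16 -> H1 at depth 16
  add 133.0.0.0/14 -> H2 at depth 14
  Q 242.50.64.5: descend 11110010001100100100 ; hops seen [H1,H2] ; pick H2
  Q 242.50.1.18: descend 11110010001100100 ; hops seen [H1] ; pick H1
  Q 133.0.0.104: descend 10000101000000 ; hops seen [H0,H2] ; pick H2
  del 242.50.0.0/16 (clear depth 16)
  del 205.0.0.0/8 (clear depth 8)
  Q 133.0.104.209: descend 10000101000000 ; hops seen [H0,H2] ; pick H2
  add 133.2.83.62/32 -> H0 at depth 32
  add 254.0.0.0/8 -> H3 at depth 8
  del 133.0.0.0/12 (clear depth 12)
  add 133.2.83.62/32 -> H0 at depth 32
  Q 133.2.83.62: descend 10000101000000100101001100111110 ; hops seen [H2,H0] ; pick H0
  Q 133.2.83.190: descend 100001010000001001010011 ; hops seen [H2] ; pick H2
  Q 133.0.31.203: descend 10000101000000 ; hops seen [H2] ; pick H2
  add 242.50.64.0/20 -> H3 at depth 20
  del 242.50.64.0/20 (clear depth 20)
  add 0.0.0.0/0 -> H3 at depth 0

== LOOKUPS ==
["H2","H1","H2","H2","H0","H2","H2"]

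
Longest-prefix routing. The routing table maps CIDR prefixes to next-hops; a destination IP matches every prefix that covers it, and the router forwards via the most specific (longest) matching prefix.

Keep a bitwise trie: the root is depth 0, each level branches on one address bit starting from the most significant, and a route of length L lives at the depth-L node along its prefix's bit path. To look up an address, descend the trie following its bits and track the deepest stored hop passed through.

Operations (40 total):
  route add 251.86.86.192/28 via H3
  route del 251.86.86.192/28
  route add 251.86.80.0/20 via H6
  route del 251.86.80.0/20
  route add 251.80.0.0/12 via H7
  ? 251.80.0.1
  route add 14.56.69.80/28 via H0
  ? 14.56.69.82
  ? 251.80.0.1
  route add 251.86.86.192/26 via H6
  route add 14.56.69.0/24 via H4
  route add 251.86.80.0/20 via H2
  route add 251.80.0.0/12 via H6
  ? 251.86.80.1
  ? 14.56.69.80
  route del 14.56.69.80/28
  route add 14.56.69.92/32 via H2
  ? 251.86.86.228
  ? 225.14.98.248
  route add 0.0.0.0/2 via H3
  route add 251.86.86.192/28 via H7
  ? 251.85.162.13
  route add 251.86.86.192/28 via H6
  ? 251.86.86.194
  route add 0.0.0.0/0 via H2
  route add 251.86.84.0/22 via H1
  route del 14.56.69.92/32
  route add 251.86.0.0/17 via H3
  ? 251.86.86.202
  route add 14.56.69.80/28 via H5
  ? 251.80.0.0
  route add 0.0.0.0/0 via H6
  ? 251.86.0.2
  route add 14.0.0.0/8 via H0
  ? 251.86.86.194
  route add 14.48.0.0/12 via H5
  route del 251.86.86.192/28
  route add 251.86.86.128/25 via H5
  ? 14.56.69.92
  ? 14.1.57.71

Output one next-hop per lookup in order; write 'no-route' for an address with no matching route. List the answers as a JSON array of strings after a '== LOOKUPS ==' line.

Process each operation:
  add 251.86.86.192/28 -> H3 at depth 28
  - 251.86.86.192/28 clear@28
  add 251.86.80.0/20 -> H6 at depth 20
  - 251.86.80.0/20 clear@20
  add 251.80.0.0/12 -> H7 at depth 12
  lookup 251.80.0.1: bits 1111101101010 walk d0:-→d1:-→d2:-→d3:-→d4:-→d5:-→d6:-→d7:-→d8:-→d9:-→d10:-→d11:-→d12:H7→d13:- -> H7
  add 14.56.69.80/28 -> H0 at depth 28
  lookup 14.56.69.82: bits 0000111000111000010001010101 walk d0:-→d1:-→d2:-→d3:-→d4:-→d5:-→d6:-→d7:-→d8:-→d9:-→d10:-→d11:-→d12:-→d13:-→d14:-→d15:-→d16:-→d17:-→d18:-→d19:-→d20:-→d21:-→d22:-→d23:-→d24:-→d25:-→d26:-→d27:-→d28:H0 -> H0
  lookup 251.80.0.1: bits 1111101101010 walk d0:-→d1:-→d2:-→d3:-→d4:-→d5:-→d6:-→d7:-→d8:-→d9:-→d10:-→d11:-→d12:H7→d13:- -> H7
  add 251.86.86.192/26 -> H6 at depth 26
  add 14.56.69.0/24 -> H4 at depth 24
  add 251.86.80.0/20 -> H2 at depth 20
  add 251.80.0.0/12 -> H6 at depth 12
  lookup 251.86.80.1: bits 111110110101011001010 walk d0:-→d1:-→d2:-→d3:-→d4:-→d5:-→d6:-→d7:-→d8:-→d9:-→d10:-→d11:-→d12:H6→d13:-→d14:-→d15:-→d16:-→d17:-→d18:-→d19:-→d20:H2→d21:- -> H2
  lookup 14.56.69.80: bits 0000111000111000010001010101 walk d0:-→d1:-→d2:-→d3:-→d4:-→d5:-→d6:-→d7:-→d8:-→d9:-→d10:-→d11:-→d12:-→d13:-→d14:-→d15:-→d16:-→d17:-→d18:-→d19:-→d20:-→d21:-→d22:-→d23:-→d24:H4→d25:-→d26:-→d27:-→d28:H0 -> H0
  - 14.56.69.80/28 clear@28
  add 14.56.69.92/32 -> H2 at depth 32
  lookup 251.86.86.228: bits 11111011010101100101011011 walk d0:-→d1:-→d2:-→d3:-→d4:-→d5:-→d6:-→d7:-→d8:-→d9:-→d10:-→d11:-→d12:H6→d13:-→d14:-→d15:-→d16:-→d17:-→d18:-→d19:-→d20:H2→d21:-→d22:-→d23:-→d24:-→d25:-→d26:H6 -> H6
  lookup 225.14.98.248: bits 111 walk d0:-→d1:-→d2:-→d3:- -> no-route
  add 0.0.0.0/2 -> H3 at depth 2
  add 251.86.86.192/28 -> H7 at depth 28
  lookup 251.85.162.13: bits 11111011010101 walk d0:-→d1:-→d2:-→d3:-→d4:-→d5:-→d6:-→d7:-→d8:-→d9:-→d10:-→d11:-→d12:H6→d13:-→d14:- -> H6
  add 251.86.86.192/28 -> H6 at depth 28
  lookup 251.86.86.194: bits 1111101101010110010101101100 walk d0:-→d1:-→d2:-→d3:-→d4:-→d5:-→d6:-→d7:-→d8:-→d9:-→d10:-→d11:-→d12:H6→d13:-→d14:-→d15:-→d16:-→d17:-→d18:-→d19:-→d20:H2→d21:-→d22:-→d23:-→d24:-→d25:-→d26:H6→d27:-→d28:H6 -> H6
  add 0.0.0.0/0 -> H2 at depth 0
  add 251.86.84.0/22 -> H1 at depth 22
  - 14.56.69.92/32 clear@32
  add 251.86.0.0/17 -> H3 at depth 17
  lookup 251.86.86.202: bits 1111101101010110010101101100 walk d0:H2→d1:-→d2:-→d3:-→d4:-→d5:-→d6:-→d7:-→d8:-→d9:-→d10:-→d11:-→d12:H6→d13:-→d14:-→d15:-→d16:-→d17:H3→d18:-→d19:-→d20:H2→d21:-→d22:H1→d23:-→d24:-→d25:-→d26:H6→d27:-→d28:H6 -> H6
  add 14.56.69.80/28 -> H5 at depth 28
  lookup 251.80.0.0: bits 1111101101010 walk d0:H2→d1:-→d2:-→d3:-→d4:-→d5:-→d6:-→d7:-→d8:-→d9:-→d10:-→d11:-→d12:H6→d13:- -> H6
  add 0.0.0.0/0 -> H6 at depth 0
  lookup 251.86.0.2: bits 11111011010101100 walk d0:H6→d1:-→d2:-→d3:-→d4:-→d5:-→d6:-→d7:-→d8:-→d9:-→d10:-→d11:-→d12:H6→d13:-→d14:-→d15:-→d16:-→d17:H3 -> H3
  add 14.0.0.0/8 -> H0 at depth 8
  lookup 251.86.86.194: bits 1111101101010110010101101100 walk d0:H6→d1:-→d2:-→d3:-→d4:-→d5:-→d6:-→d7:-→d8:-→d9:-→d10:-→d11:-→d12:H6→d13:-→d14:-→d15:-→d16:-→d17:H3→d18:-→d19:-→d20:H2→d21:-→d22:H1→d23:-→d24:-→d25:-→d26:H6→d27:-→d28:H6 -> H6
  add 14.48.0.0/12 -> H5 at depth 12
  - 251.86.86.192/28 clear@28
  add 251.86.86.128/25 -> H5 at depth 25
  lookup 14.56.69.92: bits 00001110001110000100010101011100 walk d0:H6→d1:-→d2:H3→d3:-→d4:-→d5:-→d6:-→d7:-→d8:H0→d9:-→d10:-→d11:-→d12:H5→d13:-→d14:-→d15:-→d16:-→d17:-→d18:-→d19:-→d20:-→d21:-→d22:-→d23:-→d24:H4→d25:-→d26:-→d27:-→d28:H5→d29:-→d30:-→d31:-→d32:- -> H5
  lookup 14.1.57.71: bits 0000111000 walk d0:H6→d1:-→d2:H3→d3:-→d4:-→d5:-→d6:-→d7:-→d8:H0→d9:-→d10:- -> H0

== LOOKUPS ==
["H7","H0","H7","H2","H0","H6","no-route","H6","H6","H6","H6","H3","H6","H5","H0"]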